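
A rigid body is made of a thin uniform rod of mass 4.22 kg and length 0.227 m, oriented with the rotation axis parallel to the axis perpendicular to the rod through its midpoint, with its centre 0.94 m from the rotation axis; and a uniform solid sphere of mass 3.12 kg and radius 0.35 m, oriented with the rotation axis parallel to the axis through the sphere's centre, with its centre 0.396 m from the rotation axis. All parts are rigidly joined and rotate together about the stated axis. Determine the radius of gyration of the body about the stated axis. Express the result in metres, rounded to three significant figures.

0.773

Thin rod: I_cm = (1/12)ML² = (1/12)(4.22)(0.227)² = 0.018121 kg m²; centre at d = 0.94 m, so the parallel axis theorem gives I = 0.018121 + (4.22)(0.94)² = 3.7469 kg m².
Solid sphere: I_cm = (2/5)MR² = (2/5)(3.12)(0.35)² = 0.15288 kg m²; centre at d = 0.396 m, so the parallel axis theorem gives I = 0.15288 + (3.12)(0.396)² = 0.64215 kg m².
Total I = 4.3891 kg m²; total mass M = 7.34 kg.
k = √(I/M) = √(4.3891/7.34) = 0.77328 m.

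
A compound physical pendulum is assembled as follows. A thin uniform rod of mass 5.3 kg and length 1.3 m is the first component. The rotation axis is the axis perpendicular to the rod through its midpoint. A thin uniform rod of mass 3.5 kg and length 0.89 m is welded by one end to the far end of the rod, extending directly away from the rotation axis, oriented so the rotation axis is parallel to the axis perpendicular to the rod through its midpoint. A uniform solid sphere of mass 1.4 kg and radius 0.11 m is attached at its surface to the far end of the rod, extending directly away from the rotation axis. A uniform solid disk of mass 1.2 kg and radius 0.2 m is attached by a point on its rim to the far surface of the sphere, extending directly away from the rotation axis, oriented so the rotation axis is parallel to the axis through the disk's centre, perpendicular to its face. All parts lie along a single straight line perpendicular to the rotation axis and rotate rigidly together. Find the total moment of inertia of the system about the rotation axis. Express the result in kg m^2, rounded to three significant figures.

Thin rod: I_cm = (1/12)ML² = (1/12)(5.3)(1.3)² = 0.74642 kg m^2; axis through the centre, so I = 0.74642 kg m^2.
Thin rod: I_cm = (1/12)ML² = (1/12)(3.5)(0.89)² = 0.23103 kg m^2; centre at d = 0.65 + 0.445 = 1.095 m, so the parallel axis theorem gives I = 0.23103 + (3.5)(1.095)² = 4.4276 kg m^2.
Solid sphere: I_cm = (2/5)MR² = (2/5)(1.4)(0.11)² = 0.006776 kg m^2; centre at d = 0.65 + 0.445 + 0.445 + 0.11 = 1.65 m, so the parallel axis theorem gives I = 0.006776 + (1.4)(1.65)² = 3.8183 kg m^2.
Solid disk: I_cm = (1/2)MR² = (1/2)(1.2)(0.2)² = 0.024 kg m^2; centre at d = 0.65 + 0.445 + 0.445 + 0.11 + 0.11 + 0.2 = 1.96 m, so the parallel axis theorem gives I = 0.024 + (1.2)(1.96)² = 4.6339 kg m^2.
Total I = 0.74642 + 4.4276 + 3.8183 + 4.6339 = 13.626 kg m^2.

13.6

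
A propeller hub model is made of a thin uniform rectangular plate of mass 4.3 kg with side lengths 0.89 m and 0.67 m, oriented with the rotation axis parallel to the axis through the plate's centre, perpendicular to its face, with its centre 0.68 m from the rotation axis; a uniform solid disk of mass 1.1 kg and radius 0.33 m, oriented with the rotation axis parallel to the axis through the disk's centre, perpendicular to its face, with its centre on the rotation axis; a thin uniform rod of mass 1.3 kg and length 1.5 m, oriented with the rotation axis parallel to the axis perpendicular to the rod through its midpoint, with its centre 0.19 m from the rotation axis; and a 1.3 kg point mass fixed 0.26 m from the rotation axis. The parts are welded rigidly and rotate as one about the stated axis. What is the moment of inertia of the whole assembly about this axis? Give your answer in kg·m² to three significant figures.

2.87

Rectangular plate: I_cm = (1/12)M(a²+b²) = (1/12)(4.3)[(0.89)² + (0.67)²] = 0.44469 kg·m²; centre at d = 0.68 m, so the parallel axis theorem gives I = 0.44469 + (4.3)(0.68)² = 2.433 kg·m².
Solid disk: I_cm = (1/2)MR² = (1/2)(1.1)(0.33)² = 0.059895 kg·m²; axis through the centre, so I = 0.059895 kg·m².
Thin rod: I_cm = (1/12)ML² = (1/12)(1.3)(1.5)² = 0.24375 kg·m²; centre at d = 0.19 m, so the parallel axis theorem gives I = 0.24375 + (1.3)(0.19)² = 0.29068 kg·m².
Point mass: I_cm = 0; centre at d = 0.26 m, so the parallel axis theorem gives I = 0 + (1.3)(0.26)² = 0.08788 kg·m².
Total I = 2.433 + 0.059895 + 0.29068 + 0.08788 = 2.8715 kg·m².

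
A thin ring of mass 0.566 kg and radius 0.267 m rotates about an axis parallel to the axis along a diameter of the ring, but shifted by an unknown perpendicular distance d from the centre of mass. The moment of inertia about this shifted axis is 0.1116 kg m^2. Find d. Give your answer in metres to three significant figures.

About the centre-of-mass axis, I_cm = (1/2)MR² = (1/2)(0.566)(0.267)² = 0.020175 kg m^2.
Parallel axis theorem: I = I_cm + Md², so Md² = 0.1116 − 0.020175 = 0.091425 kg m^2.
d = √(0.091425 / 0.566) = 0.40191 m.

0.402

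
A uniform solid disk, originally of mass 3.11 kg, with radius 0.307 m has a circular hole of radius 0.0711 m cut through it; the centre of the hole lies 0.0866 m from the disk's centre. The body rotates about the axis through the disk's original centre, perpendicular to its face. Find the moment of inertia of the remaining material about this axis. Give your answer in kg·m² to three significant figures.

0.145

Unpierced body about its centre: I₀ = (1/2)MR² = (1/2)(3.11)(0.307)² = 0.14656 kg·m².
The removed disk has mass m = M·(r/R)² = (3.11)(0.0711/0.307)² = 0.16681 kg (same uniform areal density).
Its moment of inertia about the rotation axis (parallel-axis theorem): I_hole = (1/2)mr² + md² = (1/2)(0.16681)(0.0711)² + (0.16681)(0.0866)² = 0.0016726 kg·m².
Treating the hole as negative mass, I = I₀ − I_hole = 0.14656 − 0.0016726 = 0.14488 kg·m².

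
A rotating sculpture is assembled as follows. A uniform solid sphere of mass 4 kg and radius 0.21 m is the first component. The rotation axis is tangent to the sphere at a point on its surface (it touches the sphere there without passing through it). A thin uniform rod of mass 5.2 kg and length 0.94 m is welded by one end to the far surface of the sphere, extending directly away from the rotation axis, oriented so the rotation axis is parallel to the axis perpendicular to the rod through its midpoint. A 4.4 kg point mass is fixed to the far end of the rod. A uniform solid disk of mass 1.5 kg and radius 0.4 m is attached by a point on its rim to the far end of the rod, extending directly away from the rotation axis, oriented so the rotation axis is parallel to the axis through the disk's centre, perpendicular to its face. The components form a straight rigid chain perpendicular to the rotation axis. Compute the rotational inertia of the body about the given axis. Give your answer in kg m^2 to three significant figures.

17.7

Solid sphere: I_cm = (2/5)MR² = (2/5)(4)(0.21)² = 0.07056 kg m^2; centre at d = 0.21 m, so the parallel axis theorem gives I = 0.07056 + (4)(0.21)² = 0.24696 kg m^2.
Thin rod: I_cm = (1/12)ML² = (1/12)(5.2)(0.94)² = 0.38289 kg m^2; centre at d = 0.21 + 0.21 + 0.47 = 0.89 m, so the parallel axis theorem gives I = 0.38289 + (5.2)(0.89)² = 4.5018 kg m^2.
Point mass: I_cm = 0; centre at d = 0.21 + 0.21 + 0.47 + 0.47 = 1.36 m, so the parallel axis theorem gives I = 0 + (4.4)(1.36)² = 8.1382 kg m^2.
Solid disk: I_cm = (1/2)MR² = (1/2)(1.5)(0.4)² = 0.12 kg m^2; centre at d = 0.21 + 0.21 + 0.47 + 0.47 + 0.4 = 1.76 m, so the parallel axis theorem gives I = 0.12 + (1.5)(1.76)² = 4.7664 kg m^2.
Total I = 0.24696 + 4.5018 + 8.1382 + 4.7664 = 17.653 kg m^2.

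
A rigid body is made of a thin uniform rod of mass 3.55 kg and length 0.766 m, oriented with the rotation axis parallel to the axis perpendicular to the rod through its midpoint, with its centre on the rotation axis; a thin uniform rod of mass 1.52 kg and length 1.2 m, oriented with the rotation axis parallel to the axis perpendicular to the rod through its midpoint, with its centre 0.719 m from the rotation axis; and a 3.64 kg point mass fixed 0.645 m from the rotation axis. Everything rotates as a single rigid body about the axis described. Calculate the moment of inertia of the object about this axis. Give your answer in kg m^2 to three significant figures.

Thin rod: I_cm = (1/12)ML² = (1/12)(3.55)(0.766)² = 0.17358 kg m^2; axis through the centre, so I = 0.17358 kg m^2.
Thin rod: I_cm = (1/12)ML² = (1/12)(1.52)(1.2)² = 0.1824 kg m^2; centre at d = 0.719 m, so I = I_cm + Md² gives I = 0.1824 + (1.52)(0.719)² = 0.96818 kg m^2.
Point mass: I_cm = 0; centre at d = 0.645 m, so I = I_cm + Md² gives I = 0 + (3.64)(0.645)² = 1.5143 kg m^2.
Total I = 0.17358 + 0.96818 + 1.5143 = 2.6561 kg m^2.

2.66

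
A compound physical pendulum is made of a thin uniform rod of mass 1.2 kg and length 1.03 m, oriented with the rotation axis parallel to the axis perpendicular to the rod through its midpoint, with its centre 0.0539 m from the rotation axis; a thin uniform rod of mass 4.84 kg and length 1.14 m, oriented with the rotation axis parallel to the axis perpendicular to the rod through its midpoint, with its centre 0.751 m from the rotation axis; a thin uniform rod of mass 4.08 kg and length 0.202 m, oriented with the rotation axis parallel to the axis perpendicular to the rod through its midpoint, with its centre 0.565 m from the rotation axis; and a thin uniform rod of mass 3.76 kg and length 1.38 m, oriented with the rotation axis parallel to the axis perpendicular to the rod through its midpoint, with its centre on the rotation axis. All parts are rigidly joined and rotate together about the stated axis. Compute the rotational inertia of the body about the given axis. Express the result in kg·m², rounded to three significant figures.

Thin rod: I_cm = (1/12)ML² = (1/12)(1.2)(1.03)² = 0.10609 kg·m²; centre at d = 0.0539 m, so I = I_cm + Md² gives I = 0.10609 + (1.2)(0.0539)² = 0.10958 kg·m².
Thin rod: I_cm = (1/12)ML² = (1/12)(4.84)(1.14)² = 0.52417 kg·m²; centre at d = 0.751 m, so I = I_cm + Md² gives I = 0.52417 + (4.84)(0.751)² = 3.2539 kg·m².
Thin rod: I_cm = (1/12)ML² = (1/12)(4.08)(0.202)² = 0.013873 kg·m²; centre at d = 0.565 m, so I = I_cm + Md² gives I = 0.013873 + (4.08)(0.565)² = 1.3163 kg·m².
Thin rod: I_cm = (1/12)ML² = (1/12)(3.76)(1.38)² = 0.59671 kg·m²; axis through the centre, so I = 0.59671 kg·m².
Total I = 0.10958 + 3.2539 + 1.3163 + 0.59671 = 5.2765 kg·m².

5.28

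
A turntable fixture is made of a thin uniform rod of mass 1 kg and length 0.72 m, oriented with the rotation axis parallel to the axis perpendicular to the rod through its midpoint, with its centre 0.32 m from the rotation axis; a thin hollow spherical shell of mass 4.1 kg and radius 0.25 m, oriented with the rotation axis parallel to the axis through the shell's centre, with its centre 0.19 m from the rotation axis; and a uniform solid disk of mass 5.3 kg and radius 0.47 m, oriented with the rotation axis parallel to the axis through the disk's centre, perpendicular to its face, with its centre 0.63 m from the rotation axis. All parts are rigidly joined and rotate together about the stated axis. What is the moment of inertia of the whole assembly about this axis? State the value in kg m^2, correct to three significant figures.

Thin rod: I_cm = (1/12)ML² = (1/12)(1)(0.72)² = 0.0432 kg m^2; centre at d = 0.32 m, so I = I_cm + Md² gives I = 0.0432 + (1)(0.32)² = 0.1456 kg m^2.
Spherical shell: I_cm = (2/3)MR² = (2/3)(4.1)(0.25)² = 0.17083 kg m^2; centre at d = 0.19 m, so I = I_cm + Md² gives I = 0.17083 + (4.1)(0.19)² = 0.31884 kg m^2.
Solid disk: I_cm = (1/2)MR² = (1/2)(5.3)(0.47)² = 0.58538 kg m^2; centre at d = 0.63 m, so I = I_cm + Md² gives I = 0.58538 + (5.3)(0.63)² = 2.689 kg m^2.
Total I = 0.1456 + 0.31884 + 2.689 = 3.1534 kg m^2.

3.15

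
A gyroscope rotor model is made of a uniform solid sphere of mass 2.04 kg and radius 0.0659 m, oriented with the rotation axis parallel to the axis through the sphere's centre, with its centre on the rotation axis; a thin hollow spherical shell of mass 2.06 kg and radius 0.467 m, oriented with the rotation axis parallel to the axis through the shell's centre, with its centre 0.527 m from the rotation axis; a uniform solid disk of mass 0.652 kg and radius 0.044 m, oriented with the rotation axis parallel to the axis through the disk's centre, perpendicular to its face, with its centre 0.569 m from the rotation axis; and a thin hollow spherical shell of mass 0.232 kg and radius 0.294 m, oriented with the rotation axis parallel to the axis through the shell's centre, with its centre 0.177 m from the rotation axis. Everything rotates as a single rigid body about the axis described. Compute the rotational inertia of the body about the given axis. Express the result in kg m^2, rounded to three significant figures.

1.11

Solid sphere: I_cm = (2/5)MR² = (2/5)(2.04)(0.0659)² = 0.0035437 kg m^2; axis through the centre, so I = 0.0035437 kg m^2.
Spherical shell: I_cm = (2/3)MR² = (2/3)(2.06)(0.467)² = 0.29951 kg m^2; centre at d = 0.527 m, so I = I_cm + Md² gives I = 0.29951 + (2.06)(0.527)² = 0.87163 kg m^2.
Solid disk: I_cm = (1/2)MR² = (1/2)(0.652)(0.044)² = 0.00063114 kg m^2; centre at d = 0.569 m, so I = I_cm + Md² gives I = 0.00063114 + (0.652)(0.569)² = 0.21172 kg m^2.
Spherical shell: I_cm = (2/3)MR² = (2/3)(0.232)(0.294)² = 0.013369 kg m^2; centre at d = 0.177 m, so I = I_cm + Md² gives I = 0.013369 + (0.232)(0.177)² = 0.020637 kg m^2.
Total I = 0.0035437 + 0.87163 + 0.21172 + 0.020637 = 1.1075 kg m^2.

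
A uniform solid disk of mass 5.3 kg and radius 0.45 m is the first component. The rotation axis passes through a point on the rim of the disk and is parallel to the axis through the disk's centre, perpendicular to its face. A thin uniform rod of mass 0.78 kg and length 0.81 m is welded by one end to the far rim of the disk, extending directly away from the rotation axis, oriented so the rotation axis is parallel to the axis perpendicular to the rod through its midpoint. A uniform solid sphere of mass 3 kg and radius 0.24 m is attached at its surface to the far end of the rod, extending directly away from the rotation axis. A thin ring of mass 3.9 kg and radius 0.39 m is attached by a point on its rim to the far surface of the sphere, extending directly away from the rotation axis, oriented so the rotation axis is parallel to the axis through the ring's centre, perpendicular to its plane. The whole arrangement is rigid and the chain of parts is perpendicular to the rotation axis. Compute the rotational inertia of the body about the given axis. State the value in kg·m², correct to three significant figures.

41.0

Solid disk: I_cm = (1/2)MR² = (1/2)(5.3)(0.45)² = 0.53663 kg·m²; centre at d = 0.45 m, so the parallel axis theorem gives I = 0.53663 + (5.3)(0.45)² = 1.6099 kg·m².
Thin rod: I_cm = (1/12)ML² = (1/12)(0.78)(0.81)² = 0.042647 kg·m²; centre at d = 0.45 + 0.45 + 0.405 = 1.305 m, so the parallel axis theorem gives I = 0.042647 + (0.78)(1.305)² = 1.371 kg·m².
Solid sphere: I_cm = (2/5)MR² = (2/5)(3)(0.24)² = 0.06912 kg·m²; centre at d = 0.45 + 0.45 + 0.405 + 0.405 + 0.24 = 1.95 m, so the parallel axis theorem gives I = 0.06912 + (3)(1.95)² = 11.477 kg·m².
Thin ring: I_cm = MR² = (3.9)(0.39)² = 0.59319 kg·m²; centre at d = 0.45 + 0.45 + 0.405 + 0.405 + 0.24 + 0.24 + 0.39 = 2.58 m, so the parallel axis theorem gives I = 0.59319 + (3.9)(2.58)² = 26.553 kg·m².
Total I = 1.6099 + 1.371 + 11.477 + 26.553 = 41.011 kg·m².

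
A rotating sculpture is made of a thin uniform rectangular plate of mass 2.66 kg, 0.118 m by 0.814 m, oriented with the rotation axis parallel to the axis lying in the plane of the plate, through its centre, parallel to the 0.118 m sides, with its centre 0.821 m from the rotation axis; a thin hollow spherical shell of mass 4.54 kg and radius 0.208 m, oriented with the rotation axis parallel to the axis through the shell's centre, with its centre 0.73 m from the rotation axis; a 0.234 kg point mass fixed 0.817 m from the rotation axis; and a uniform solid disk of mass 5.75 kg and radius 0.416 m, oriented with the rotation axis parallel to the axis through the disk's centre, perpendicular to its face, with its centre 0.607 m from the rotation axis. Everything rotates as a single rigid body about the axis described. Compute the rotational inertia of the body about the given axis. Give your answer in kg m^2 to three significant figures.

Rectangular plate: I_cm = (1/12)Mb² = (1/12)(2.66)(0.814)² = 0.14688 kg m^2; centre at d = 0.821 m, so I = I_cm + Md² gives I = 0.14688 + (2.66)(0.821)² = 1.9398 kg m^2.
Spherical shell: I_cm = (2/3)MR² = (2/3)(4.54)(0.208)² = 0.13095 kg m^2; centre at d = 0.73 m, so I = I_cm + Md² gives I = 0.13095 + (4.54)(0.73)² = 2.5503 kg m^2.
Point mass: I_cm = 0; centre at d = 0.817 m, so I = I_cm + Md² gives I = 0 + (0.234)(0.817)² = 0.15619 kg m^2.
Solid disk: I_cm = (1/2)MR² = (1/2)(5.75)(0.416)² = 0.49754 kg m^2; centre at d = 0.607 m, so I = I_cm + Md² gives I = 0.49754 + (5.75)(0.607)² = 2.6161 kg m^2.
Total I = 1.9398 + 2.5503 + 0.15619 + 2.6161 = 7.2624 kg m^2.

7.26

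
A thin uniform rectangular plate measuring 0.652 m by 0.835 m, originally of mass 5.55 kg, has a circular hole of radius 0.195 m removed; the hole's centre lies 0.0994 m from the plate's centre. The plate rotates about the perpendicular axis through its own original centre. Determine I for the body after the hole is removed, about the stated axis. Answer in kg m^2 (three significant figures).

0.484

Unpierced body about its centre: I₀ = (1/12)M(a²+b²) = (1/12)(5.55)[(0.652)² + (0.835)²] = 0.51908 kg m^2.
The removed disk has mass m = M·πr²/(ab) = (5.55)·π(0.195)²/(0.652·0.835) = 1.2178 kg (same uniform areal density).
Its moment of inertia about the rotation axis (parallel-axis theorem): I_hole = (1/2)mr² + md² = (1/2)(1.2178)(0.195)² + (1.2178)(0.0994)² = 0.035186 kg m^2.
Treating the hole as negative mass, I = I₀ − I_hole = 0.51908 − 0.035186 = 0.48389 kg m^2.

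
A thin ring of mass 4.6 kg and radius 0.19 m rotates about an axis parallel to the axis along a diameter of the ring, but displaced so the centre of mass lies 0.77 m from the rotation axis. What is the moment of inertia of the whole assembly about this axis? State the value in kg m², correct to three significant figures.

2.81

I_cm = (1/2)MR² = (1/2)(4.6)(0.19)² = 0.08303 kg m²; centre at d = 0.77 m, so the parallel axis theorem gives I = 0.08303 + (4.6)(0.77)² = 2.8104 kg m².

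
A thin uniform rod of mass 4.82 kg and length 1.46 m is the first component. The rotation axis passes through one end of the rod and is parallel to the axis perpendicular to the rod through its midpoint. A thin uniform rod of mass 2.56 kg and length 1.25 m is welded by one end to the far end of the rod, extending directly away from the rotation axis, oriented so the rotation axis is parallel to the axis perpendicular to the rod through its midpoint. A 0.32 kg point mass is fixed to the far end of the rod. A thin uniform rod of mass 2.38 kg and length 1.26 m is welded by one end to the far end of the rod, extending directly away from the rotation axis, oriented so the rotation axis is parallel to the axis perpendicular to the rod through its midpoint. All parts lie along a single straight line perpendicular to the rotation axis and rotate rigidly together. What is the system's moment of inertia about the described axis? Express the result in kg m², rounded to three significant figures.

44.1

Thin rod: I_cm = (1/12)ML² = (1/12)(4.82)(1.46)² = 0.85619 kg m²; centre at d = 0.73 m, so the parallel axis theorem gives I = 0.85619 + (4.82)(0.73)² = 3.4248 kg m².
Thin rod: I_cm = (1/12)ML² = (1/12)(2.56)(1.25)² = 0.33333 kg m²; centre at d = 0.73 + 0.73 + 0.625 = 2.085 m, so the parallel axis theorem gives I = 0.33333 + (2.56)(2.085)² = 11.462 kg m².
Point mass: I_cm = 0; centre at d = 0.73 + 0.73 + 0.625 + 0.625 = 2.71 m, so the parallel axis theorem gives I = 0 + (0.32)(2.71)² = 2.3501 kg m².
Thin rod: I_cm = (1/12)ML² = (1/12)(2.38)(1.26)² = 0.31487 kg m²; centre at d = 0.73 + 0.73 + 0.625 + 0.625 + 0.63 = 3.34 m, so the parallel axis theorem gives I = 0.31487 + (2.38)(3.34)² = 26.865 kg m².
Total I = 3.4248 + 11.462 + 2.3501 + 26.865 = 44.102 kg m².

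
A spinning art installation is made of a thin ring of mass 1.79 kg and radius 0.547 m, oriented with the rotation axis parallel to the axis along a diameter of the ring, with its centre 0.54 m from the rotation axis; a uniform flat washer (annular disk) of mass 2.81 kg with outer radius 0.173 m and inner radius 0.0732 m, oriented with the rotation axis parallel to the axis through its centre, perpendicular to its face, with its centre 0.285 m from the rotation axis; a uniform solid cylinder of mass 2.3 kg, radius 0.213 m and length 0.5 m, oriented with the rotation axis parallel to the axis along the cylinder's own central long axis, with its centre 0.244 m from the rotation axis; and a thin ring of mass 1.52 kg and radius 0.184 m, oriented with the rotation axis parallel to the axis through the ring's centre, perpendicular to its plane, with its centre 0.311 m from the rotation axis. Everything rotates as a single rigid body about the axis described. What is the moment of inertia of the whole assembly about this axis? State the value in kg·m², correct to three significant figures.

1.46

Thin ring: I_cm = (1/2)MR² = (1/2)(1.79)(0.547)² = 0.26779 kg·m²; centre at d = 0.54 m, so the parallel axis theorem gives I = 0.26779 + (1.79)(0.54)² = 0.78976 kg·m².
Annular disk: I_cm = (1/2)M(R²+r²) = (1/2)(2.81)[(0.173)² + (0.0732)²] = 0.049579 kg·m²; centre at d = 0.285 m, so the parallel axis theorem gives I = 0.049579 + (2.81)(0.285)² = 0.27782 kg·m².
Solid cylinder: I_cm = (1/2)MR² = (1/2)(2.3)(0.213)² = 0.052174 kg·m²; centre at d = 0.244 m, so the parallel axis theorem gives I = 0.052174 + (2.3)(0.244)² = 0.18911 kg·m².
Thin ring: I_cm = MR² = (1.52)(0.184)² = 0.051461 kg·m²; centre at d = 0.311 m, so the parallel axis theorem gives I = 0.051461 + (1.52)(0.311)² = 0.19848 kg·m².
Total I = 0.78976 + 0.27782 + 0.18911 + 0.19848 = 1.4552 kg·m².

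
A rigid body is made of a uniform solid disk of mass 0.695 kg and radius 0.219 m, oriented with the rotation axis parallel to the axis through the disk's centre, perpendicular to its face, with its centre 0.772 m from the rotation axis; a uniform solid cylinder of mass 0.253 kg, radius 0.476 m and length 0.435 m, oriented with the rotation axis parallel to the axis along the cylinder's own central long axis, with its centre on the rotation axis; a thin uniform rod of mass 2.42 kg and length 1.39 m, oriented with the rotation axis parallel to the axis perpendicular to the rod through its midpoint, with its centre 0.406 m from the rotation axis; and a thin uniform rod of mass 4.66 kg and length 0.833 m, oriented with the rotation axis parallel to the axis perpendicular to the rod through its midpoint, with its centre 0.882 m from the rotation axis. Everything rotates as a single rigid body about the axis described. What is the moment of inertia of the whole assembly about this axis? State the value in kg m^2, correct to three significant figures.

Solid disk: I_cm = (1/2)MR² = (1/2)(0.695)(0.219)² = 0.016666 kg m^2; centre at d = 0.772 m, so I = I_cm + Md² gives I = 0.016666 + (0.695)(0.772)² = 0.43088 kg m^2.
Solid cylinder: I_cm = (1/2)MR² = (1/2)(0.253)(0.476)² = 0.028662 kg m^2; axis through the centre, so I = 0.028662 kg m^2.
Thin rod: I_cm = (1/12)ML² = (1/12)(2.42)(1.39)² = 0.38964 kg m^2; centre at d = 0.406 m, so I = I_cm + Md² gives I = 0.38964 + (2.42)(0.406)² = 0.78854 kg m^2.
Thin rod: I_cm = (1/12)ML² = (1/12)(4.66)(0.833)² = 0.26946 kg m^2; centre at d = 0.882 m, so I = I_cm + Md² gives I = 0.26946 + (4.66)(0.882)² = 3.8946 kg m^2.
Total I = 0.43088 + 0.028662 + 0.78854 + 3.8946 = 5.1427 kg m^2.

5.14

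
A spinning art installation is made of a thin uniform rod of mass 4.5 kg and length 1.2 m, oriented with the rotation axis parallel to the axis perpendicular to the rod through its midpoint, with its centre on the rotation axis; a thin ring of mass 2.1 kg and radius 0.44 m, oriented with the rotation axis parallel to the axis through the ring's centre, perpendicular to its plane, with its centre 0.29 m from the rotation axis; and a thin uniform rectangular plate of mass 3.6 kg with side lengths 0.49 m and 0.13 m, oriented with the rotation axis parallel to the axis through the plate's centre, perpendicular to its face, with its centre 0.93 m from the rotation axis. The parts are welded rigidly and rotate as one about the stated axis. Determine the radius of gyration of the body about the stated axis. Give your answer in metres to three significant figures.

0.650

Thin rod: I_cm = (1/12)ML² = (1/12)(4.5)(1.2)² = 0.54 kg·m²; axis through the centre, so I = 0.54 kg·m².
Thin ring: I_cm = MR² = (2.1)(0.44)² = 0.40656 kg·m²; centre at d = 0.29 m, so the parallel axis theorem gives I = 0.40656 + (2.1)(0.29)² = 0.58317 kg·m².
Rectangular plate: I_cm = (1/12)M(a²+b²) = (1/12)(3.6)[(0.49)² + (0.13)²] = 0.0771 kg·m²; centre at d = 0.93 m, so the parallel axis theorem gives I = 0.0771 + (3.6)(0.93)² = 3.1907 kg·m².
Total I = 4.3139 kg·m²; total mass M = 10.2 kg.
k = √(I/M) = √(4.3139/10.2) = 0.65033 m.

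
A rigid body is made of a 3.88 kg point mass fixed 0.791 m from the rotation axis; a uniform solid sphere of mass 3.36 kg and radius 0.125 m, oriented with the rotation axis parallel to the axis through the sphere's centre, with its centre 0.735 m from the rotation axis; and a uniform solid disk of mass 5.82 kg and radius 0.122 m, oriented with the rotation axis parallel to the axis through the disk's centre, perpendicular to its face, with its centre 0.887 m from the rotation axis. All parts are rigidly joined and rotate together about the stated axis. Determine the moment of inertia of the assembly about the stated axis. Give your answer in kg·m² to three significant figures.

Point mass: I_cm = 0; centre at d = 0.791 m, so I = I_cm + Md² gives I = 0 + (3.88)(0.791)² = 2.4276 kg·m².
Solid sphere: I_cm = (2/5)MR² = (2/5)(3.36)(0.125)² = 0.021 kg·m²; centre at d = 0.735 m, so I = I_cm + Md² gives I = 0.021 + (3.36)(0.735)² = 1.8362 kg·m².
Solid disk: I_cm = (1/2)MR² = (1/2)(5.82)(0.122)² = 0.043312 kg·m²; centre at d = 0.887 m, so I = I_cm + Md² gives I = 0.043312 + (5.82)(0.887)² = 4.6223 kg·m².
Total I = 2.4276 + 1.8362 + 4.6223 = 8.8861 kg·m².

8.89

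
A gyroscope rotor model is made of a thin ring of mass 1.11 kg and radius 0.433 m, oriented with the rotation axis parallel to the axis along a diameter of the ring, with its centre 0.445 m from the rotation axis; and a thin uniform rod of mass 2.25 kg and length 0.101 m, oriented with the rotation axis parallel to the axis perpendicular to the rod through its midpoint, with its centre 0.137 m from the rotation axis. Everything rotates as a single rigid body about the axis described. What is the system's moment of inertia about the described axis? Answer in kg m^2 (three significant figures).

Thin ring: I_cm = (1/2)MR² = (1/2)(1.11)(0.433)² = 0.10406 kg m^2; centre at d = 0.445 m, so the parallel axis theorem gives I = 0.10406 + (1.11)(0.445)² = 0.32386 kg m^2.
Thin rod: I_cm = (1/12)ML² = (1/12)(2.25)(0.101)² = 0.0019127 kg m^2; centre at d = 0.137 m, so the parallel axis theorem gives I = 0.0019127 + (2.25)(0.137)² = 0.044143 kg m^2.
Total I = 0.32386 + 0.044143 = 0.36801 kg m^2.

0.368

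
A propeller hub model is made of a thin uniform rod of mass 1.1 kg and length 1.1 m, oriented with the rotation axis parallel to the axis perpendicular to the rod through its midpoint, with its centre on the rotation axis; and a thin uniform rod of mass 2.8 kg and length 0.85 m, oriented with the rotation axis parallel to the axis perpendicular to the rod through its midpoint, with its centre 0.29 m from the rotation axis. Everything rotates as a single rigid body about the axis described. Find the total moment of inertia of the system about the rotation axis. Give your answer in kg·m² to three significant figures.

Thin rod: I_cm = (1/12)ML² = (1/12)(1.1)(1.1)² = 0.11092 kg·m²; axis through the centre, so I = 0.11092 kg·m².
Thin rod: I_cm = (1/12)ML² = (1/12)(2.8)(0.85)² = 0.16858 kg·m²; centre at d = 0.29 m, so I = I_cm + Md² gives I = 0.16858 + (2.8)(0.29)² = 0.40406 kg·m².
Total I = 0.11092 + 0.40406 = 0.51498 kg·m².

0.515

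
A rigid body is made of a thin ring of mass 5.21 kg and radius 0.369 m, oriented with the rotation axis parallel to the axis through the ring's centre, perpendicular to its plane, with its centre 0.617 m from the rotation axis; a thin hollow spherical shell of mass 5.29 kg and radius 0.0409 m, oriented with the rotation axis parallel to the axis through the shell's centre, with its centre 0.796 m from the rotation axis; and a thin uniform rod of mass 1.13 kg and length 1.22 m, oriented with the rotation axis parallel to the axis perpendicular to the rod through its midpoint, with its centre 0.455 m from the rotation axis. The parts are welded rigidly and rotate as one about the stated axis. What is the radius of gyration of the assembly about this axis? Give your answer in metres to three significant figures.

0.743

Thin ring: I_cm = MR² = (5.21)(0.369)² = 0.7094 kg m^2; centre at d = 0.617 m, so I = I_cm + Md² gives I = 0.7094 + (5.21)(0.617)² = 2.6928 kg m^2.
Spherical shell: I_cm = (2/3)MR² = (2/3)(5.29)(0.0409)² = 0.0058994 kg m^2; centre at d = 0.796 m, so I = I_cm + Md² gives I = 0.0058994 + (5.29)(0.796)² = 3.3577 kg m^2.
Thin rod: I_cm = (1/12)ML² = (1/12)(1.13)(1.22)² = 0.14016 kg m^2; centre at d = 0.455 m, so I = I_cm + Md² gives I = 0.14016 + (1.13)(0.455)² = 0.3741 kg m^2.
Total I = 6.4246 kg m^2; total mass M = 11.63 kg.
k = √(I/M) = √(6.4246/11.63) = 0.74325 m.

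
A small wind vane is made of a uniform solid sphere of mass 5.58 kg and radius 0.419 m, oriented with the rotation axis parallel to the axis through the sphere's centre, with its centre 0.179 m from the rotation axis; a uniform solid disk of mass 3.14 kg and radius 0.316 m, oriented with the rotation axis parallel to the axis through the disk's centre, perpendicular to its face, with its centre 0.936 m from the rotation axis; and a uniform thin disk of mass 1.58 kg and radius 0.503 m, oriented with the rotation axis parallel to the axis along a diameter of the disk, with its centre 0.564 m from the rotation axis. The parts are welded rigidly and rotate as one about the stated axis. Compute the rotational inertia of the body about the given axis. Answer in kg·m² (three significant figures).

Solid sphere: I_cm = (2/5)MR² = (2/5)(5.58)(0.419)² = 0.39185 kg·m²; centre at d = 0.179 m, so I = I_cm + Md² gives I = 0.39185 + (5.58)(0.179)² = 0.57064 kg·m².
Solid disk: I_cm = (1/2)MR² = (1/2)(3.14)(0.316)² = 0.15677 kg·m²; centre at d = 0.936 m, so I = I_cm + Md² gives I = 0.15677 + (3.14)(0.936)² = 2.9077 kg·m².
Thin disk: I_cm = (1/4)MR² = (1/4)(1.58)(0.503)² = 0.099939 kg·m²; centre at d = 0.564 m, so I = I_cm + Md² gives I = 0.099939 + (1.58)(0.564)² = 0.60253 kg·m².
Total I = 0.57064 + 2.9077 + 0.60253 = 4.0809 kg·m².

4.08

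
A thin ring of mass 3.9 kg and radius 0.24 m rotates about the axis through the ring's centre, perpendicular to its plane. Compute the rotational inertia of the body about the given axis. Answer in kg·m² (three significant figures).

I_cm = MR² = (3.9)(0.24)² = 0.22464 kg·m²; axis through the centre, so I = 0.22464 kg·m².

0.225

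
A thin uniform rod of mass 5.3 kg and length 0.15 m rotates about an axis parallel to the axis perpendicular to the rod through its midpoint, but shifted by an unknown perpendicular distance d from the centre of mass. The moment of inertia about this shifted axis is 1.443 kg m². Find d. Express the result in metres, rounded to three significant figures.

About the centre-of-mass axis, I_cm = (1/12)ML² = (1/12)(5.3)(0.15)² = 0.0099375 kg m².
Parallel axis theorem: I = I_cm + Md², so Md² = 1.443 − 0.0099375 = 1.4331 kg m².
d = √(1.4331 / 5.3) = 0.51999 m.

0.520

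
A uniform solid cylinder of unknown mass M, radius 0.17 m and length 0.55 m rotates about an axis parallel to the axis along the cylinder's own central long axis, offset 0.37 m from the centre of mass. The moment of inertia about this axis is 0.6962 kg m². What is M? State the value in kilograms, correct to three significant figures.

I = I_cm + Md² = (1/2)MR² + Md² = M·[0.5·(0.17)² + (0.37)²] = M·0.15135.
So M = 0.6962 / 0.15135 = 4.5999 kg.

4.60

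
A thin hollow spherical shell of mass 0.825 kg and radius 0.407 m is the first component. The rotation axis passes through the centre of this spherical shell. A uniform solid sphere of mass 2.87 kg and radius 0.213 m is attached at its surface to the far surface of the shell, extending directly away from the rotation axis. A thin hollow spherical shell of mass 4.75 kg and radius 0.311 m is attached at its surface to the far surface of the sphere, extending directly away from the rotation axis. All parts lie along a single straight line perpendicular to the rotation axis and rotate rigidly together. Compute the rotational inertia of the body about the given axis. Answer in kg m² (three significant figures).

7.77

Spherical shell: I_cm = (2/3)MR² = (2/3)(0.825)(0.407)² = 0.091107 kg m²; axis through the centre, so I = 0.091107 kg m².
Solid sphere: I_cm = (2/5)MR² = (2/5)(2.87)(0.213)² = 0.052084 kg m²; centre at d = 0.407 + 0.213 = 0.62 m, so the parallel axis theorem gives I = 0.052084 + (2.87)(0.62)² = 1.1553 kg m².
Spherical shell: I_cm = (2/3)MR² = (2/3)(4.75)(0.311)² = 0.30628 kg m²; centre at d = 0.407 + 0.213 + 0.213 + 0.311 = 1.144 m, so the parallel axis theorem gives I = 0.30628 + (4.75)(1.144)² = 6.5228 kg m².
Total I = 0.091107 + 1.1553 + 6.5228 = 7.7692 kg m².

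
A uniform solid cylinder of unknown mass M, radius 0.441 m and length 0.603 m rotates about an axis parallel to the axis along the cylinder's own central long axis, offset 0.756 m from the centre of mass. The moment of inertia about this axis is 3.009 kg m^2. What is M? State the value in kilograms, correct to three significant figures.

I = I_cm + Md² = (1/2)MR² + Md² = M·[0.5·(0.441)² + (0.756)²] = M·0.66878.
So M = 3.009 / 0.66878 = 4.4993 kg.

4.50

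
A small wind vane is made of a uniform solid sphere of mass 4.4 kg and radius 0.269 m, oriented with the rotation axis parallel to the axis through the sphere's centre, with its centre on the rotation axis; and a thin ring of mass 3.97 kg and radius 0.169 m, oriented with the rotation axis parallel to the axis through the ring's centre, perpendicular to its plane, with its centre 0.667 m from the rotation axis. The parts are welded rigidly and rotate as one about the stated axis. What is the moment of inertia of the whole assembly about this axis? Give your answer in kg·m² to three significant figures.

2.01

Solid sphere: I_cm = (2/5)MR² = (2/5)(4.4)(0.269)² = 0.12736 kg·m²; axis through the centre, so I = 0.12736 kg·m².
Thin ring: I_cm = MR² = (3.97)(0.169)² = 0.11339 kg·m²; centre at d = 0.667 m, so I = I_cm + Md² gives I = 0.11339 + (3.97)(0.667)² = 1.8796 kg·m².
Total I = 0.12736 + 1.8796 = 2.007 kg·m².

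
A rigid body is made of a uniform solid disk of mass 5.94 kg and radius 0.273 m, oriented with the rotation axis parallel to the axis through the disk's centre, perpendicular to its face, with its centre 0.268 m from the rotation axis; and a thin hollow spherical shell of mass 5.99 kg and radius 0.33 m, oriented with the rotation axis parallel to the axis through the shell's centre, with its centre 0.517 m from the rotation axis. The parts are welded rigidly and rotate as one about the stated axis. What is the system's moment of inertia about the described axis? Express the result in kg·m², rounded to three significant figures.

Solid disk: I_cm = (1/2)MR² = (1/2)(5.94)(0.273)² = 0.22135 kg·m²; centre at d = 0.268 m, so the parallel axis theorem gives I = 0.22135 + (5.94)(0.268)² = 0.64799 kg·m².
Spherical shell: I_cm = (2/3)MR² = (2/3)(5.99)(0.33)² = 0.43487 kg·m²; centre at d = 0.517 m, so the parallel axis theorem gives I = 0.43487 + (5.99)(0.517)² = 2.0359 kg·m².
Total I = 0.64799 + 2.0359 = 2.6839 kg·m².

2.68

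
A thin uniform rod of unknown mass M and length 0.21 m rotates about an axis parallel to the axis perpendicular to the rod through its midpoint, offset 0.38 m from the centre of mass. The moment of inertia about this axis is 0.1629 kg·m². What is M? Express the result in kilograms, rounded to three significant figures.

1.10

I = I_cm + Md² = (1/12)ML² + Md² = M·[0.0833333·(0.21)² + (0.38)²] = M·0.14808.
So M = 0.1629 / 0.14808 = 1.1001 kg.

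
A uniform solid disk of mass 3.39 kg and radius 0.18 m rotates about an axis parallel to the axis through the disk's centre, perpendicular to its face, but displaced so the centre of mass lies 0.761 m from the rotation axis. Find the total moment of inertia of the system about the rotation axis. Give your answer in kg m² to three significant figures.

2.02

I_cm = (1/2)MR² = (1/2)(3.39)(0.18)² = 0.054918 kg m²; centre at d = 0.761 m, so I = I_cm + Md² gives I = 0.054918 + (3.39)(0.761)² = 2.0181 kg m².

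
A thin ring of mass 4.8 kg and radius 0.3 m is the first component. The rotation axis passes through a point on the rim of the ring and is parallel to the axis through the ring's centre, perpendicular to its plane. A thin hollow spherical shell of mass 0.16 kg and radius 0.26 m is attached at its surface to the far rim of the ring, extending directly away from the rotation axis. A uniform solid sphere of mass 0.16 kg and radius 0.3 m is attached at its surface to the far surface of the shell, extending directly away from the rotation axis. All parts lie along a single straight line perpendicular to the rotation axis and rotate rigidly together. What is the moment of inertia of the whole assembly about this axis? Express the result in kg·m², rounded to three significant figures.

1.32

Thin ring: I_cm = MR² = (4.8)(0.3)² = 0.432 kg·m²; centre at d = 0.3 m, so the parallel axis theorem gives I = 0.432 + (4.8)(0.3)² = 0.864 kg·m².
Spherical shell: I_cm = (2/3)MR² = (2/3)(0.16)(0.26)² = 0.0072107 kg·m²; centre at d = 0.3 + 0.3 + 0.26 = 0.86 m, so the parallel axis theorem gives I = 0.0072107 + (0.16)(0.86)² = 0.12555 kg·m².
Solid sphere: I_cm = (2/5)MR² = (2/5)(0.16)(0.3)² = 0.00576 kg·m²; centre at d = 0.3 + 0.3 + 0.26 + 0.26 + 0.3 = 1.42 m, so the parallel axis theorem gives I = 0.00576 + (0.16)(1.42)² = 0.32838 kg·m².
Total I = 0.864 + 0.12555 + 0.32838 = 1.3179 kg·m².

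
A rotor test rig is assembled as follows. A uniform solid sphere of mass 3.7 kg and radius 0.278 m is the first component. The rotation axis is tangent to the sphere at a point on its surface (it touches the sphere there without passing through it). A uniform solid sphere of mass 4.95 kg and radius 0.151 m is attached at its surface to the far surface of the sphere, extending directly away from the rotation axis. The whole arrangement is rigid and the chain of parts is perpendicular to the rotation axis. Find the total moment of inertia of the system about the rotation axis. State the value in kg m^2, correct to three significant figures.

2.92

Solid sphere: I_cm = (2/5)MR² = (2/5)(3.7)(0.278)² = 0.11438 kg m^2; centre at d = 0.278 m, so I = I_cm + Md² gives I = 0.11438 + (3.7)(0.278)² = 0.40033 kg m^2.
Solid sphere: I_cm = (2/5)MR² = (2/5)(4.95)(0.151)² = 0.045146 kg m^2; centre at d = 0.278 + 0.278 + 0.151 = 0.707 m, so I = I_cm + Md² gives I = 0.045146 + (4.95)(0.707)² = 2.5194 kg m^2.
Total I = 0.40033 + 2.5194 = 2.9197 kg m^2.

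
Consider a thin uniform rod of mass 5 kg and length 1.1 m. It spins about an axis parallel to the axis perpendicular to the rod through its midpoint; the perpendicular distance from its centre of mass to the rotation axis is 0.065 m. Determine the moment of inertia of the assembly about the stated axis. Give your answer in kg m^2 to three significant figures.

I_cm = (1/12)ML² = (1/12)(5)(1.1)² = 0.50417 kg m^2; centre at d = 0.065 m, so the parallel axis theorem gives I = 0.50417 + (5)(0.065)² = 0.52529 kg m^2.

0.525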